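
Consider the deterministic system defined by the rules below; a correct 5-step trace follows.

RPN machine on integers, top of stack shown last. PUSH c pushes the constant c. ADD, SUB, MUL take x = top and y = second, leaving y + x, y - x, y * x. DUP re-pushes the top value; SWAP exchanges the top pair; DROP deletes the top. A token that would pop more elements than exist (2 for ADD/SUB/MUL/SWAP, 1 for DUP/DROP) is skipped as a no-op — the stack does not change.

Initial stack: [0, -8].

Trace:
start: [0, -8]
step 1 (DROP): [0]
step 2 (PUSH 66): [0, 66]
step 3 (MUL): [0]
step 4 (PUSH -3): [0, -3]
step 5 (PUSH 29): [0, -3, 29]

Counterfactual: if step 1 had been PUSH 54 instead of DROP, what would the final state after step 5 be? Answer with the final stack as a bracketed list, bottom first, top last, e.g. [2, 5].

[0, -8, 3564, -3, 29]

(re-executing from step 1 with the substitution; state before step 1: [0, -8])
step 1 (PUSH 54): [0, -8, 54]
step 2 (PUSH 66): [0, -8, 54, 66]
step 3 (MUL): [0, -8, 3564]
step 4 (PUSH -3): [0, -8, 3564, -3]
step 5 (PUSH 29): [0, -8, 3564, -3, 29]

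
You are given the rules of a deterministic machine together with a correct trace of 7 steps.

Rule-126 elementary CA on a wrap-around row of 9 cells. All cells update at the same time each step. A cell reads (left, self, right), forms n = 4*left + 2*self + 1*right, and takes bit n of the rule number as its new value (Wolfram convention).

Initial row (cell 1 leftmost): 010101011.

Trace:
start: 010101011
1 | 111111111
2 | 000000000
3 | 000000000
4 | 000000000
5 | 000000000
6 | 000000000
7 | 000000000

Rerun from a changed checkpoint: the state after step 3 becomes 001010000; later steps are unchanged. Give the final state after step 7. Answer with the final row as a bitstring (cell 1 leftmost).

001110000

state after step 3 := 001010000
4 | 011111000
5 | 110001100
6 | 111011111
7 | 001110000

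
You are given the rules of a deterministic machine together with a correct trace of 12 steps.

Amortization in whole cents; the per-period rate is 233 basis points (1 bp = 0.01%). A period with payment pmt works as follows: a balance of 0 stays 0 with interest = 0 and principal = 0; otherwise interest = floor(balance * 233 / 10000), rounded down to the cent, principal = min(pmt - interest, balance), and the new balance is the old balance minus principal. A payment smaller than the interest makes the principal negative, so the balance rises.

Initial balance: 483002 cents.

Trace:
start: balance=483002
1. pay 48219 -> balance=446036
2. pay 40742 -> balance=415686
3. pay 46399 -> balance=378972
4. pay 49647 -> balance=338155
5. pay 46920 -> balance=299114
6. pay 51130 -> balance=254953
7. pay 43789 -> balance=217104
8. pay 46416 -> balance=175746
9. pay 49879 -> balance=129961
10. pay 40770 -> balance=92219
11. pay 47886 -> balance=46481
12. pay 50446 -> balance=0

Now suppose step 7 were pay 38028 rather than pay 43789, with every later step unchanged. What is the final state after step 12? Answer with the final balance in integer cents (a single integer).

3582

(re-executing from step 7 with the substitution; state before step 7: balance=254953)
7. pay 38028 -> balance=222865
8. pay 46416 -> balance=181641
9. pay 49879 -> balance=135994
10. pay 40770 -> balance=98392
11. pay 47886 -> balance=52798
12. pay 50446 -> balance=3582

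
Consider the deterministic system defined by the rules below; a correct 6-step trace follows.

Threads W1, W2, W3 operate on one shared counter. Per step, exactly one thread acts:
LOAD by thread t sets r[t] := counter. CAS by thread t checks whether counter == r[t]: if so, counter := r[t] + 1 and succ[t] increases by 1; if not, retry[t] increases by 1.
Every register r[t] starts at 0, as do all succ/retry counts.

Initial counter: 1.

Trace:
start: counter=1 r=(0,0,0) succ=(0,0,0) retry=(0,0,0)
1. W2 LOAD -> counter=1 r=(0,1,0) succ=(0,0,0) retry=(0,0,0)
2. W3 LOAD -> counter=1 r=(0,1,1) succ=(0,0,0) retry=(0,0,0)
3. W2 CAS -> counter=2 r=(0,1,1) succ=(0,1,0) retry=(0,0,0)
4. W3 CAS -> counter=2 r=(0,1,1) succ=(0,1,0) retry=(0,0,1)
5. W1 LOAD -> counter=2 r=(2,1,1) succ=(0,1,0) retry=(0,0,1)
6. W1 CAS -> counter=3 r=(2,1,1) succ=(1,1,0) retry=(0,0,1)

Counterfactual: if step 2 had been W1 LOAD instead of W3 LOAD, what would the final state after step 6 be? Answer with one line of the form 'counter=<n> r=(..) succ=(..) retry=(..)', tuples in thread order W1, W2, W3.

counter=3 r=(2,1,0) succ=(1,1,0) retry=(0,0,1)

(re-executing from step 2 with the substitution; state before step 2: counter=1 r=(0,1,0) succ=(0,0,0) retry=(0,0,0))
2. W1 LOAD -> counter=1 r=(1,1,0) succ=(0,0,0) retry=(0,0,0)
3. W2 CAS -> counter=2 r=(1,1,0) succ=(0,1,0) retry=(0,0,0)
4. W3 CAS -> counter=2 r=(1,1,0) succ=(0,1,0) retry=(0,0,1)
5. W1 LOAD -> counter=2 r=(2,1,0) succ=(0,1,0) retry=(0,0,1)
6. W1 CAS -> counter=3 r=(2,1,0) succ=(1,1,0) retry=(0,0,1)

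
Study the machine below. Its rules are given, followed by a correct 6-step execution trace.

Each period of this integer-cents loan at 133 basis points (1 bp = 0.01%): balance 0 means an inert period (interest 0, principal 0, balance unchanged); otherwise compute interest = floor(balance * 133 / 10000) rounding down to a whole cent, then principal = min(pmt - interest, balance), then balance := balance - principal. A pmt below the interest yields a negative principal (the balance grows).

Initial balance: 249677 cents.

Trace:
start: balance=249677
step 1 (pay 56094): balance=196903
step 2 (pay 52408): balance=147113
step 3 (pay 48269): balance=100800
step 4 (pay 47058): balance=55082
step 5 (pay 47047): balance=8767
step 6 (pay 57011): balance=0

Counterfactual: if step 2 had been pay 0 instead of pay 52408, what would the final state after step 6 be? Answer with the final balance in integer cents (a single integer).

(re-executing from step 2 with the substitution; state before step 2: balance=196903)
step 2 (pay 0): balance=199521
step 3 (pay 48269): balance=153905
step 4 (pay 47058): balance=108893
step 5 (pay 47047): balance=63294
step 6 (pay 57011): balance=7124

7124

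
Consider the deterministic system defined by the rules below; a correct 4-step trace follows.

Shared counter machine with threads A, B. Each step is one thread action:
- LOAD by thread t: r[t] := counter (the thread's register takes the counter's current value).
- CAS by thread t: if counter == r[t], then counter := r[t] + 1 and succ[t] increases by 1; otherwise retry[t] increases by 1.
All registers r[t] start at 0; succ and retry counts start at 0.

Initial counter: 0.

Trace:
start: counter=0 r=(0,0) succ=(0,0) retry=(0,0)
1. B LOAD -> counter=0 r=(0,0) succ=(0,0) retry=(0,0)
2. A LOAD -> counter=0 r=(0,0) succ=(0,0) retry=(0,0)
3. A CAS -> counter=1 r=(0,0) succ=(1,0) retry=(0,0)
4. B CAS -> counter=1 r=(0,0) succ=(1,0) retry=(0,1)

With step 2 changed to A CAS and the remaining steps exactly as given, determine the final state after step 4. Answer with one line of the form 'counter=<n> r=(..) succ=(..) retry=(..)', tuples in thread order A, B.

counter=1 r=(0,0) succ=(1,0) retry=(1,1)

(re-executing from step 2 with the substitution; state before step 2: counter=0 r=(0,0) succ=(0,0) retry=(0,0))
2. A CAS -> counter=1 r=(0,0) succ=(1,0) retry=(0,0)
3. A CAS -> counter=1 r=(0,0) succ=(1,0) retry=(1,0)
4. B CAS -> counter=1 r=(0,0) succ=(1,0) retry=(1,1)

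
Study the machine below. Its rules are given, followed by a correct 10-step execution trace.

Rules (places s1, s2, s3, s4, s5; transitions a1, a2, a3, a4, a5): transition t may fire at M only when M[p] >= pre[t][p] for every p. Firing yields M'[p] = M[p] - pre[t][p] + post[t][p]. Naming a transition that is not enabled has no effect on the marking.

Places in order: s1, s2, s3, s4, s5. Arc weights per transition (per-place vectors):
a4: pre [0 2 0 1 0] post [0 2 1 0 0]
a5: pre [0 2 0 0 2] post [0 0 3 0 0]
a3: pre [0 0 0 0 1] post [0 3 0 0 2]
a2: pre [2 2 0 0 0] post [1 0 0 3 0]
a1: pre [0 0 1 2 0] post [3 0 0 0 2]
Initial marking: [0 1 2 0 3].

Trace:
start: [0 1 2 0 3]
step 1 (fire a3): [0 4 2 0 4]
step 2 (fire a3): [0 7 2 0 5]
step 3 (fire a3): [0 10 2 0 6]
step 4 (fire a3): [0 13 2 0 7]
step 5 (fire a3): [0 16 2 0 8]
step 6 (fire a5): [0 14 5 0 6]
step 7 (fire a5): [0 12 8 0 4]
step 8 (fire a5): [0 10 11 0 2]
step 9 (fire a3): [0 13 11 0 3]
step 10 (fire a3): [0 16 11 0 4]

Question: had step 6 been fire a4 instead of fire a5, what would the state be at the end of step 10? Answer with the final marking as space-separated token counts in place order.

0 18 8 0 6

(re-executing from step 6 with the substitution; state before step 6: [0 16 2 0 8])
step 6 (fire a4): [0 16 2 0 8]
step 7 (fire a5): [0 14 5 0 6]
step 8 (fire a5): [0 12 8 0 4]
step 9 (fire a3): [0 15 8 0 5]
step 10 (fire a3): [0 18 8 0 6]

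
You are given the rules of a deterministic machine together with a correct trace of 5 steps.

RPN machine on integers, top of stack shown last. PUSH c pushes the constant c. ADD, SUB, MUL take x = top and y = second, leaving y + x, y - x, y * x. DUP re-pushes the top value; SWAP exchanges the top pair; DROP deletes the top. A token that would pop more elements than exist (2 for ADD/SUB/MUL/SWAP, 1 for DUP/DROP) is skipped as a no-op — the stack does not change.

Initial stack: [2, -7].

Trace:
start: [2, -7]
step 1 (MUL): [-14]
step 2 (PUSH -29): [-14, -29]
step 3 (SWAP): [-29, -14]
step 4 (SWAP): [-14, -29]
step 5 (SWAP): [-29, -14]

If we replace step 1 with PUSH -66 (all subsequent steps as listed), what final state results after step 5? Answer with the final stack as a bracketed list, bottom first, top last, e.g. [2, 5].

[2, -7, -29, -66]

(re-executing from step 1 with the substitution; state before step 1: [2, -7])
step 1 (PUSH -66): [2, -7, -66]
step 2 (PUSH -29): [2, -7, -66, -29]
step 3 (SWAP): [2, -7, -29, -66]
step 4 (SWAP): [2, -7, -66, -29]
step 5 (SWAP): [2, -7, -29, -66]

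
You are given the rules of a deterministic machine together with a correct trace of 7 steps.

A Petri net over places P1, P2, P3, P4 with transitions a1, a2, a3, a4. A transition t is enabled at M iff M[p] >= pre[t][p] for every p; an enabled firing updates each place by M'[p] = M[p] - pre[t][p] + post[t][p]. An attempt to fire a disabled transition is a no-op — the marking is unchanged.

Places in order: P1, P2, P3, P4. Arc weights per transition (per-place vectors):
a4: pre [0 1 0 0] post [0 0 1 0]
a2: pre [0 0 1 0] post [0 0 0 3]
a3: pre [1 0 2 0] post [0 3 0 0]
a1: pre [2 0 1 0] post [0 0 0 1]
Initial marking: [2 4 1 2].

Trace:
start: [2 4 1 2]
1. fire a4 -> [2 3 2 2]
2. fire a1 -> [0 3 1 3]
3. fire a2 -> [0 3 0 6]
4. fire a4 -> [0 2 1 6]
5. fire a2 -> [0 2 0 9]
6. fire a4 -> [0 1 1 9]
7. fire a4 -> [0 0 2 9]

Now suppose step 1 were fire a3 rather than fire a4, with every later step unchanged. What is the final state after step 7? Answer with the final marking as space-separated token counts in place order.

0 1 2 6

(re-executing from step 1 with the substitution; state before step 1: [2 4 1 2])
1. fire a3 -> [2 4 1 2]
2. fire a1 -> [0 4 0 3]
3. fire a2 -> [0 4 0 3]
4. fire a4 -> [0 3 1 3]
5. fire a2 -> [0 3 0 6]
6. fire a4 -> [0 2 1 6]
7. fire a4 -> [0 1 2 6]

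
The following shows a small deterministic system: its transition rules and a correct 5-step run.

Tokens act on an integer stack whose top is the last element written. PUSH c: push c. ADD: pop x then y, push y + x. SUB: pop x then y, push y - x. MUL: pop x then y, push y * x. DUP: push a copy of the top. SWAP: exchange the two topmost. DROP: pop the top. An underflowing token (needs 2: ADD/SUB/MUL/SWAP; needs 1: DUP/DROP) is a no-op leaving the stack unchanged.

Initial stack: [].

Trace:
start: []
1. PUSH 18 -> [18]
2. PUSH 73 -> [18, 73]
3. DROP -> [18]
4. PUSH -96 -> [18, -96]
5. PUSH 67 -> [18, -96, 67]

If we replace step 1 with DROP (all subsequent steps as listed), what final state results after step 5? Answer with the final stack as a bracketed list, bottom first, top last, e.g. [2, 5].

(re-executing from step 1 with the substitution; state before step 1: [])
1. DROP -> []
2. PUSH 73 -> [73]
3. DROP -> []
4. PUSH -96 -> [-96]
5. PUSH 67 -> [-96, 67]

[-96, 67]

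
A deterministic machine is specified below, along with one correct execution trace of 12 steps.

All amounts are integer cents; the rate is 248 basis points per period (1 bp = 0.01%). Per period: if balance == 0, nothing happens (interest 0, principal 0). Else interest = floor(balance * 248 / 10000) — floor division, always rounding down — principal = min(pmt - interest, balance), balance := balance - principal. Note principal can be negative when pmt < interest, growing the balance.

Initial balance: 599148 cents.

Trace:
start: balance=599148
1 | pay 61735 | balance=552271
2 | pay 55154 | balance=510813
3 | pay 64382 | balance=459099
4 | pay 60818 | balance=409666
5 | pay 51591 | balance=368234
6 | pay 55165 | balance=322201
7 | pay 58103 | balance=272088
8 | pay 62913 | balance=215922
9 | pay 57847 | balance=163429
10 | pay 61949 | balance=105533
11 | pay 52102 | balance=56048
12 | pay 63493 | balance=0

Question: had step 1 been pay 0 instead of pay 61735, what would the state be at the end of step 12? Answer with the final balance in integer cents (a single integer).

74773

(re-executing from step 1 with the substitution; state before step 1: balance=599148)
1 | pay 0 | balance=614006
2 | pay 55154 | balance=574079
3 | pay 64382 | balance=523934
4 | pay 60818 | balance=476109
5 | pay 51591 | balance=436325
6 | pay 55165 | balance=391980
7 | pay 58103 | balance=343598
8 | pay 62913 | balance=289206
9 | pay 57847 | balance=238531
10 | pay 61949 | balance=182497
11 | pay 52102 | balance=134920
12 | pay 63493 | balance=74773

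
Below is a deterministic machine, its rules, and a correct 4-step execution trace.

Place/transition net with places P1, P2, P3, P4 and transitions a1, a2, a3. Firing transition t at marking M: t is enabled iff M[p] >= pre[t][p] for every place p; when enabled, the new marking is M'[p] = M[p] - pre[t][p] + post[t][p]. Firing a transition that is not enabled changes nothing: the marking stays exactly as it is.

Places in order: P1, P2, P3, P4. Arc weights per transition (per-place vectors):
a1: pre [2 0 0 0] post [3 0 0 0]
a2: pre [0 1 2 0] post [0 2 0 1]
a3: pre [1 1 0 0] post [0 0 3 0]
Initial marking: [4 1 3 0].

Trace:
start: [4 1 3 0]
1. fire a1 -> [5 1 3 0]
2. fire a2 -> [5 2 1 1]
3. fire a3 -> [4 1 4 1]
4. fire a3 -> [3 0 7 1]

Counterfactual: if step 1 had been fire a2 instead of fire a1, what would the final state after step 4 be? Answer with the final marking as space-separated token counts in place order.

2 0 7 1

(re-executing from step 1 with the substitution; state before step 1: [4 1 3 0])
1. fire a2 -> [4 2 1 1]
2. fire a2 -> [4 2 1 1]
3. fire a3 -> [3 1 4 1]
4. fire a3 -> [2 0 7 1]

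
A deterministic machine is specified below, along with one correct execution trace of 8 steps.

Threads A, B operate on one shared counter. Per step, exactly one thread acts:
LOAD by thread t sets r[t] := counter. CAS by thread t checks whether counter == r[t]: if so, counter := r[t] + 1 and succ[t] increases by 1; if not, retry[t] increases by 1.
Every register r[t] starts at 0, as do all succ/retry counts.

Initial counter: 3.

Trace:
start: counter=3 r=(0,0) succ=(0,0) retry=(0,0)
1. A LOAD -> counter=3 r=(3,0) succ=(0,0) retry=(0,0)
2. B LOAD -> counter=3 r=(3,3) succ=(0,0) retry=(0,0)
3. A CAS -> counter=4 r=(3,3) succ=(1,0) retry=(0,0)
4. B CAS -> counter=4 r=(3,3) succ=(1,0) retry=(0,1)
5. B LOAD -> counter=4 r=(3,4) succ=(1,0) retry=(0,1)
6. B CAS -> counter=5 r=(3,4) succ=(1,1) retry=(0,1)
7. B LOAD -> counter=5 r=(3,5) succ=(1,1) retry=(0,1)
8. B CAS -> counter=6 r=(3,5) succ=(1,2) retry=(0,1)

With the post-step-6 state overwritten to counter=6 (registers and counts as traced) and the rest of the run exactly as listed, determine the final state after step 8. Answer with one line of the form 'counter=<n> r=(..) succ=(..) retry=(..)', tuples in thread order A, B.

counter=7 r=(3,6) succ=(1,2) retry=(0,1)

state after step 6 := counter=6 r=(3,4) succ=(1,1) retry=(0,1)
7. B LOAD -> counter=6 r=(3,6) succ=(1,1) retry=(0,1)
8. B CAS -> counter=7 r=(3,6) succ=(1,2) retry=(0,1)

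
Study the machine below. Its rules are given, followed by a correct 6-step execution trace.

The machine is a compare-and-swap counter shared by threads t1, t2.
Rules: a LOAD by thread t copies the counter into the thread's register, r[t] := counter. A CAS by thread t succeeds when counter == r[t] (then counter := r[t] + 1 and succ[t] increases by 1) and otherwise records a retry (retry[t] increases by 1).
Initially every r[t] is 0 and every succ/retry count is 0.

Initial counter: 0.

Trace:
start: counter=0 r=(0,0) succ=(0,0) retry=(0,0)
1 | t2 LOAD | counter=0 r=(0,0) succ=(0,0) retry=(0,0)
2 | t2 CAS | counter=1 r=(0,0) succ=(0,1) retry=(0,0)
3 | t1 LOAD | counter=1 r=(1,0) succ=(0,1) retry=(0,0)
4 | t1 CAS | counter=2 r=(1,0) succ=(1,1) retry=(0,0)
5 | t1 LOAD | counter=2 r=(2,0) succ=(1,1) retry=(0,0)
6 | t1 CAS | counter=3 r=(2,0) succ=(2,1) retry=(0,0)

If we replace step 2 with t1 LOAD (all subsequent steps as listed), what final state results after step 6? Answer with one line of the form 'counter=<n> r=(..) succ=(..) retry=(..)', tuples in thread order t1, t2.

(re-executing from step 2 with the substitution; state before step 2: counter=0 r=(0,0) succ=(0,0) retry=(0,0))
2 | t1 LOAD | counter=0 r=(0,0) succ=(0,0) retry=(0,0)
3 | t1 LOAD | counter=0 r=(0,0) succ=(0,0) retry=(0,0)
4 | t1 CAS | counter=1 r=(0,0) succ=(1,0) retry=(0,0)
5 | t1 LOAD | counter=1 r=(1,0) succ=(1,0) retry=(0,0)
6 | t1 CAS | counter=2 r=(1,0) succ=(2,0) retry=(0,0)

counter=2 r=(1,0) succ=(2,0) retry=(0,0)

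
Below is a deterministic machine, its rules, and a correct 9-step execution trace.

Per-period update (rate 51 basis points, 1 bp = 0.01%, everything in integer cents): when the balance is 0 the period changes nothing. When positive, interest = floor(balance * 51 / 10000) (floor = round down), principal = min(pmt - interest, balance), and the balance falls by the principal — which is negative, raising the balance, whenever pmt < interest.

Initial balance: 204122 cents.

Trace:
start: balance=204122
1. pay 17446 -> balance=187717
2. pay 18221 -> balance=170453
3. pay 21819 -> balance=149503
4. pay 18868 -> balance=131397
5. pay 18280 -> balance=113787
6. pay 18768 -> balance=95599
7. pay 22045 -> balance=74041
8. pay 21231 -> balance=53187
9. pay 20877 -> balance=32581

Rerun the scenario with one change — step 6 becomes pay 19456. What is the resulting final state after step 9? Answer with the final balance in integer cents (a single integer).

(re-executing from step 6 with the substitution; state before step 6: balance=113787)
6. pay 19456 -> balance=94911
7. pay 22045 -> balance=73350
8. pay 21231 -> balance=52493
9. pay 20877 -> balance=31883

31883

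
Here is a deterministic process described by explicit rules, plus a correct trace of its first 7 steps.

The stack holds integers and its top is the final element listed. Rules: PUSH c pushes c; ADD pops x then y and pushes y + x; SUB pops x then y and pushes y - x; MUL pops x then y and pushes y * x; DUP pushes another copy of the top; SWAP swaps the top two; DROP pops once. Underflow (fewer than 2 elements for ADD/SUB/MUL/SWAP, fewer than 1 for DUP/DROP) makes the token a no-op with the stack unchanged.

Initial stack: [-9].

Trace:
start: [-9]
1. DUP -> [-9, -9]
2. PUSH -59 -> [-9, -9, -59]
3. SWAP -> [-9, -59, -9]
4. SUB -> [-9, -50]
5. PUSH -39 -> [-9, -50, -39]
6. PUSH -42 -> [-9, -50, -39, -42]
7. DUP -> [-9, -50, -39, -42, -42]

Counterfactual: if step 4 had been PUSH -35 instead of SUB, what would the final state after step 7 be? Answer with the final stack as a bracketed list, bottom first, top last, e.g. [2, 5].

[-9, -59, -9, -35, -39, -42, -42]

(re-executing from step 4 with the substitution; state before step 4: [-9, -59, -9])
4. PUSH -35 -> [-9, -59, -9, -35]
5. PUSH -39 -> [-9, -59, -9, -35, -39]
6. PUSH -42 -> [-9, -59, -9, -35, -39, -42]
7. DUP -> [-9, -59, -9, -35, -39, -42, -42]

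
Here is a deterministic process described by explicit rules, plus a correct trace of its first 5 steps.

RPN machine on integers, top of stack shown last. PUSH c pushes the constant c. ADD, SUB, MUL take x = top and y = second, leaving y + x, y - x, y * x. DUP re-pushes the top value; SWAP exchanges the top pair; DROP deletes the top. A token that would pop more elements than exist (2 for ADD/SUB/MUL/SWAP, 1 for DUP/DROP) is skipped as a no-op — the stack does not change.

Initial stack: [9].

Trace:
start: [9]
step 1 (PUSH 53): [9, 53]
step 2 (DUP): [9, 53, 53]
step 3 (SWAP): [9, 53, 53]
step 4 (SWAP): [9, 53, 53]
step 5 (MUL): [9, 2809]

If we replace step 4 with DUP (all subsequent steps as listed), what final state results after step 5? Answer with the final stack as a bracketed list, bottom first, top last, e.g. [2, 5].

(re-executing from step 4 with the substitution; state before step 4: [9, 53, 53])
step 4 (DUP): [9, 53, 53, 53]
step 5 (MUL): [9, 53, 2809]

[9, 53, 2809]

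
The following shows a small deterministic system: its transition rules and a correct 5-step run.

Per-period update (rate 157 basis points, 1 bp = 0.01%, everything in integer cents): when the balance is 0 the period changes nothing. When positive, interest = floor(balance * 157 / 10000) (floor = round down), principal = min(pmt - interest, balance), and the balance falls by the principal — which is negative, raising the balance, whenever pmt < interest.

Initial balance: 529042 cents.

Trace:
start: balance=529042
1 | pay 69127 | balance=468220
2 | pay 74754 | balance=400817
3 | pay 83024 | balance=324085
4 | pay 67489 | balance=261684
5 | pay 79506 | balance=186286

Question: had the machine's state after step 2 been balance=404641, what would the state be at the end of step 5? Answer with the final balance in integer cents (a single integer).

state after step 2 := balance=404641
3 | pay 83024 | balance=327969
4 | pay 67489 | balance=265629
5 | pay 79506 | balance=190293

190293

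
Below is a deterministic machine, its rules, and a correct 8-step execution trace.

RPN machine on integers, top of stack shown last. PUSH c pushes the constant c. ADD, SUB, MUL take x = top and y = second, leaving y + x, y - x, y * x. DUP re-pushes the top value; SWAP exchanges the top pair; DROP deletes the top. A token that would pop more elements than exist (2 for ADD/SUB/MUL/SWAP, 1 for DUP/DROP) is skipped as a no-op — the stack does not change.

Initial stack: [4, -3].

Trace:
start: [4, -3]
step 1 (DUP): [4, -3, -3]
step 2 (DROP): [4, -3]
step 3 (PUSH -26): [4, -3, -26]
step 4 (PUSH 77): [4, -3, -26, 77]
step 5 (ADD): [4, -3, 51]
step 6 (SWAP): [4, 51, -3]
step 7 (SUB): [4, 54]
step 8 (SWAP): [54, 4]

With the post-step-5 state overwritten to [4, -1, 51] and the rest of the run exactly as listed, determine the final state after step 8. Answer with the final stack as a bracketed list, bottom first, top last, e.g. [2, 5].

state after step 5 := [4, -1, 51]
step 6 (SWAP): [4, 51, -1]
step 7 (SUB): [4, 52]
step 8 (SWAP): [52, 4]

[52, 4]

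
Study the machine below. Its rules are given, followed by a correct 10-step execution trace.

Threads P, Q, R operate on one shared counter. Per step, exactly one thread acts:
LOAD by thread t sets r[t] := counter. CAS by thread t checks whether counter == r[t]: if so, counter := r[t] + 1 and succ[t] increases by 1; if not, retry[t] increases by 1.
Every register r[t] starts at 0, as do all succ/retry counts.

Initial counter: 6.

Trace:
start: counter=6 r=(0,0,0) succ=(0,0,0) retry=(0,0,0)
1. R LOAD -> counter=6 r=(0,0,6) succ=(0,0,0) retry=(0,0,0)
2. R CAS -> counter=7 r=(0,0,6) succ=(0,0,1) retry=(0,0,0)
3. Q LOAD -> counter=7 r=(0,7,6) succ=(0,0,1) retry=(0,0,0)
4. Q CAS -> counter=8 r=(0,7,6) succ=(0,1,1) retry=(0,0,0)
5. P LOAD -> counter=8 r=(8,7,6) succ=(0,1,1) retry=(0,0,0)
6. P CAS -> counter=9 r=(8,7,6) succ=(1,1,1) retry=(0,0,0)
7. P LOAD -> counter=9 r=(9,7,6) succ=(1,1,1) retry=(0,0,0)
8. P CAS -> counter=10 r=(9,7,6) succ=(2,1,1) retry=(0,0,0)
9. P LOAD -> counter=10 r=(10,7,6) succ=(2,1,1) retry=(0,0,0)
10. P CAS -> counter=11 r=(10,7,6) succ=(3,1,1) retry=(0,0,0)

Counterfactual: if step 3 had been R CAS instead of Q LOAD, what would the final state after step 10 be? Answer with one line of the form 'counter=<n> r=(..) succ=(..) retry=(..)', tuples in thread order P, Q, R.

counter=10 r=(9,0,6) succ=(3,0,1) retry=(0,1,1)

(re-executing from step 3 with the substitution; state before step 3: counter=7 r=(0,0,6) succ=(0,0,1) retry=(0,0,0))
3. R CAS -> counter=7 r=(0,0,6) succ=(0,0,1) retry=(0,0,1)
4. Q CAS -> counter=7 r=(0,0,6) succ=(0,0,1) retry=(0,1,1)
5. P LOAD -> counter=7 r=(7,0,6) succ=(0,0,1) retry=(0,1,1)
6. P CAS -> counter=8 r=(7,0,6) succ=(1,0,1) retry=(0,1,1)
7. P LOAD -> counter=8 r=(8,0,6) succ=(1,0,1) retry=(0,1,1)
8. P CAS -> counter=9 r=(8,0,6) succ=(2,0,1) retry=(0,1,1)
9. P LOAD -> counter=9 r=(9,0,6) succ=(2,0,1) retry=(0,1,1)
10. P CAS -> counter=10 r=(9,0,6) succ=(3,0,1) retry=(0,1,1)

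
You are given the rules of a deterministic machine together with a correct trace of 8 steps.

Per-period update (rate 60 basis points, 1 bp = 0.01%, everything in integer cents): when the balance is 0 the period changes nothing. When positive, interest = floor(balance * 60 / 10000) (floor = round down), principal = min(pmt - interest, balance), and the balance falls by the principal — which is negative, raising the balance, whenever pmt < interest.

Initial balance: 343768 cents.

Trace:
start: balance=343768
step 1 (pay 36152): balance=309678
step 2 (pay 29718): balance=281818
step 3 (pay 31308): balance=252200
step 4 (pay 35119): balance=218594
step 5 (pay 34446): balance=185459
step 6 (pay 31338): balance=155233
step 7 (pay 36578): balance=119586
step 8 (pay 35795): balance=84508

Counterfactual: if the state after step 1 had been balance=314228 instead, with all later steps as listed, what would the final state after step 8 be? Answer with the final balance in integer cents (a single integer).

89252

state after step 1 := balance=314228
step 2 (pay 29718): balance=286395
step 3 (pay 31308): balance=256805
step 4 (pay 35119): balance=223226
step 5 (pay 34446): balance=190119
step 6 (pay 31338): balance=159921
step 7 (pay 36578): balance=124302
step 8 (pay 35795): balance=89252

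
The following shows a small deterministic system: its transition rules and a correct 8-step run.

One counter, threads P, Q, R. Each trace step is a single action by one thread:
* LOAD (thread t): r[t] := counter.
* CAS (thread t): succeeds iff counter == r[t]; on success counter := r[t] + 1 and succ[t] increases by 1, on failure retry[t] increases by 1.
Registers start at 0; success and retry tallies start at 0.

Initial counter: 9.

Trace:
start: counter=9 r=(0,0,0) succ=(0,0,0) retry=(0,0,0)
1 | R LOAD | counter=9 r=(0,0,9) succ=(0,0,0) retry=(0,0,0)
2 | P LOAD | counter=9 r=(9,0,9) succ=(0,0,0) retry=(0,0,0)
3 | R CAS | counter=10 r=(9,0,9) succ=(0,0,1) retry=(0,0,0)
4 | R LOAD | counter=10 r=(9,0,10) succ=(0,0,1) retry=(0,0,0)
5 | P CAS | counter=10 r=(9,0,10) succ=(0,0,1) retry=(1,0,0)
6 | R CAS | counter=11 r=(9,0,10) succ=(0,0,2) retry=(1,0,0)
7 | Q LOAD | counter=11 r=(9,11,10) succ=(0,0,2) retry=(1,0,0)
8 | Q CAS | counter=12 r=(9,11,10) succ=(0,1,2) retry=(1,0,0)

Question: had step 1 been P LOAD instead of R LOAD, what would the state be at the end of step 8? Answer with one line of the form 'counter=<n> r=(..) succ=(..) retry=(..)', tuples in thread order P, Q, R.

(re-executing from step 1 with the substitution; state before step 1: counter=9 r=(0,0,0) succ=(0,0,0) retry=(0,0,0))
1 | P LOAD | counter=9 r=(9,0,0) succ=(0,0,0) retry=(0,0,0)
2 | P LOAD | counter=9 r=(9,0,0) succ=(0,0,0) retry=(0,0,0)
3 | R CAS | counter=9 r=(9,0,0) succ=(0,0,0) retry=(0,0,1)
4 | R LOAD | counter=9 r=(9,0,9) succ=(0,0,0) retry=(0,0,1)
5 | P CAS | counter=10 r=(9,0,9) succ=(1,0,0) retry=(0,0,1)
6 | R CAS | counter=10 r=(9,0,9) succ=(1,0,0) retry=(0,0,2)
7 | Q LOAD | counter=10 r=(9,10,9) succ=(1,0,0) retry=(0,0,2)
8 | Q CAS | counter=11 r=(9,10,9) succ=(1,1,0) retry=(0,0,2)

counter=11 r=(9,10,9) succ=(1,1,0) retry=(0,0,2)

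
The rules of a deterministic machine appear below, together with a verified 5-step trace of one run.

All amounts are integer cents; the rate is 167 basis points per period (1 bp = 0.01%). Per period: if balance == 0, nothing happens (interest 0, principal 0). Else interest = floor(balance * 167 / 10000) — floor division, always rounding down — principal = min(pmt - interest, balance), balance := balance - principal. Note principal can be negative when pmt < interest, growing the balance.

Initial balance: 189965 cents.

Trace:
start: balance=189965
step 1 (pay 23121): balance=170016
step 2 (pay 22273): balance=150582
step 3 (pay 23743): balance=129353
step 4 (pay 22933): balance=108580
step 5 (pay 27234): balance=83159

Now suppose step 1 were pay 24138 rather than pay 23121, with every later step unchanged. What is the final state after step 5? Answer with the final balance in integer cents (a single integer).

82072

(re-executing from step 1 with the substitution; state before step 1: balance=189965)
step 1 (pay 24138): balance=168999
step 2 (pay 22273): balance=149548
step 3 (pay 23743): balance=128302
step 4 (pay 22933): balance=107511
step 5 (pay 27234): balance=82072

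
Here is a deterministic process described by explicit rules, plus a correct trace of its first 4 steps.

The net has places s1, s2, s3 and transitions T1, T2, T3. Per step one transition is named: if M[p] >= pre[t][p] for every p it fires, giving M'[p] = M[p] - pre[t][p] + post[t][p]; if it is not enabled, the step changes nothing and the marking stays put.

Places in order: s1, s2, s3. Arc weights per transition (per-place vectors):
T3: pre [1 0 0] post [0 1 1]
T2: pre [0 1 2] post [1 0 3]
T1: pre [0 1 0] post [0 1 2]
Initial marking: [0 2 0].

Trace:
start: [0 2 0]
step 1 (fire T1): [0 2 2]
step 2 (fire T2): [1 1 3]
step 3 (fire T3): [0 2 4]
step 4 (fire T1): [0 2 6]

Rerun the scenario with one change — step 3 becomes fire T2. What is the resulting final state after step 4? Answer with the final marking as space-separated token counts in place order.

(re-executing from step 3 with the substitution; state before step 3: [1 1 3])
step 3 (fire T2): [2 0 4]
step 4 (fire T1): [2 0 4]

2 0 4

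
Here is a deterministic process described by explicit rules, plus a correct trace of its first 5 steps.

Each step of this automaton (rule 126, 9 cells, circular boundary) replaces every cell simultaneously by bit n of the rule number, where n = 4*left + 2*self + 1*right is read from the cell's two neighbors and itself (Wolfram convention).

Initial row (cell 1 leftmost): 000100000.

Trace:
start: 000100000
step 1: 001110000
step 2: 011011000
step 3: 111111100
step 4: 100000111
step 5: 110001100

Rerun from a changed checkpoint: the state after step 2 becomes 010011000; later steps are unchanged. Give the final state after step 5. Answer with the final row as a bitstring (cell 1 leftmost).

110001100

state after step 2 := 010011000
step 3: 111111100
step 4: 100000111
step 5: 110001100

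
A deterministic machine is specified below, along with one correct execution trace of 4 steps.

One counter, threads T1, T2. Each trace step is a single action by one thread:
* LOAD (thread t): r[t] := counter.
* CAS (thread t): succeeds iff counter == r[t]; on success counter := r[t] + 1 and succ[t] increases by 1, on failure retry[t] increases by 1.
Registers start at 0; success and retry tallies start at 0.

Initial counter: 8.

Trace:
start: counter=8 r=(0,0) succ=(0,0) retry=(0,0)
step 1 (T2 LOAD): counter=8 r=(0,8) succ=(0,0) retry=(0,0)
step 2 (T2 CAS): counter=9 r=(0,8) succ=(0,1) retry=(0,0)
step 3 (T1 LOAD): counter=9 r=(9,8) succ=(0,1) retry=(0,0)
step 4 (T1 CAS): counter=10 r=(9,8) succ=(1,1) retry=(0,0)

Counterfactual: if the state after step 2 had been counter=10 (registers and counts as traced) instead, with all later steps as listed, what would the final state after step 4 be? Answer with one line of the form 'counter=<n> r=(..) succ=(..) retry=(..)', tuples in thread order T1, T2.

counter=11 r=(10,8) succ=(1,1) retry=(0,0)

state after step 2 := counter=10 r=(0,8) succ=(0,1) retry=(0,0)
step 3 (T1 LOAD): counter=10 r=(10,8) succ=(0,1) retry=(0,0)
step 4 (T1 CAS): counter=11 r=(10,8) succ=(1,1) retry=(0,0)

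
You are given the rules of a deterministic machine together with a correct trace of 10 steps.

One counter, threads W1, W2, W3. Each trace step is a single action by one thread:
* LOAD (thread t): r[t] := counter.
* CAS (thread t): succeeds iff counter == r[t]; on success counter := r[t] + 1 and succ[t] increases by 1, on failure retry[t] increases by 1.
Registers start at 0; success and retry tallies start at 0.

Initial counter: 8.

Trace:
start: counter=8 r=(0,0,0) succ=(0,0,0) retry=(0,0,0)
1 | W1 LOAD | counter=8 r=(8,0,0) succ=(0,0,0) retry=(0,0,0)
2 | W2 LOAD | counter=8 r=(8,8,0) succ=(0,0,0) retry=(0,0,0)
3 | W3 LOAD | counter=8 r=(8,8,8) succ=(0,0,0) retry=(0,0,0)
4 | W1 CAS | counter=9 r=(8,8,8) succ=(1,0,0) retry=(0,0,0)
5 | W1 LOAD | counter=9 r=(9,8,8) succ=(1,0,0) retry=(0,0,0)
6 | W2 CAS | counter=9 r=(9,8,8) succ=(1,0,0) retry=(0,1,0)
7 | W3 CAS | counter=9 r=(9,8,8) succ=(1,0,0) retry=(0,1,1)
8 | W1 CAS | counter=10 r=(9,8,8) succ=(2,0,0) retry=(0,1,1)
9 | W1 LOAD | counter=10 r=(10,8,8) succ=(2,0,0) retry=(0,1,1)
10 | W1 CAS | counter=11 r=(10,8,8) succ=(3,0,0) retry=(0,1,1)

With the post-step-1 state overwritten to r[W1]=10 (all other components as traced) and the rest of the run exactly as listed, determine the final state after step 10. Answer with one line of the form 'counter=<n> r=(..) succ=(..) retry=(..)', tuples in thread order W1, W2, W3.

counter=10 r=(9,8,8) succ=(1,1,0) retry=(2,0,1)

state after step 1 := counter=8 r=(10,0,0) succ=(0,0,0) retry=(0,0,0)
2 | W2 LOAD | counter=8 r=(10,8,0) succ=(0,0,0) retry=(0,0,0)
3 | W3 LOAD | counter=8 r=(10,8,8) succ=(0,0,0) retry=(0,0,0)
4 | W1 CAS | counter=8 r=(10,8,8) succ=(0,0,0) retry=(1,0,0)
5 | W1 LOAD | counter=8 r=(8,8,8) succ=(0,0,0) retry=(1,0,0)
6 | W2 CAS | counter=9 r=(8,8,8) succ=(0,1,0) retry=(1,0,0)
7 | W3 CAS | counter=9 r=(8,8,8) succ=(0,1,0) retry=(1,0,1)
8 | W1 CAS | counter=9 r=(8,8,8) succ=(0,1,0) retry=(2,0,1)
9 | W1 LOAD | counter=9 r=(9,8,8) succ=(0,1,0) retry=(2,0,1)
10 | W1 CAS | counter=10 r=(9,8,8) succ=(1,1,0) retry=(2,0,1)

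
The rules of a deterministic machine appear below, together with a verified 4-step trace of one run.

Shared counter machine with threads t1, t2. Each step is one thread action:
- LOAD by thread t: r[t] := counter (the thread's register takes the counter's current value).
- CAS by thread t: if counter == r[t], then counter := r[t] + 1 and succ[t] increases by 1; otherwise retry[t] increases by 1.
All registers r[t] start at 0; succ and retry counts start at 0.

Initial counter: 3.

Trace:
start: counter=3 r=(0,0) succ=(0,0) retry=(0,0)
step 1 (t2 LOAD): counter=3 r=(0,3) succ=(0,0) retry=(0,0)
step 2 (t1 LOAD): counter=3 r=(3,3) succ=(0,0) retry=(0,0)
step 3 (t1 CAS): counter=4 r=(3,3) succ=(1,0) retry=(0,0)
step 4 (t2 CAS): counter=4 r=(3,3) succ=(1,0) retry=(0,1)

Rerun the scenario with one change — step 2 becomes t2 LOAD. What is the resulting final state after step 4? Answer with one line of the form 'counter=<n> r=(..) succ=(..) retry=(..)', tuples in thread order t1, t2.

(re-executing from step 2 with the substitution; state before step 2: counter=3 r=(0,3) succ=(0,0) retry=(0,0))
step 2 (t2 LOAD): counter=3 r=(0,3) succ=(0,0) retry=(0,0)
step 3 (t1 CAS): counter=3 r=(0,3) succ=(0,0) retry=(1,0)
step 4 (t2 CAS): counter=4 r=(0,3) succ=(0,1) retry=(1,0)

counter=4 r=(0,3) succ=(0,1) retry=(1,0)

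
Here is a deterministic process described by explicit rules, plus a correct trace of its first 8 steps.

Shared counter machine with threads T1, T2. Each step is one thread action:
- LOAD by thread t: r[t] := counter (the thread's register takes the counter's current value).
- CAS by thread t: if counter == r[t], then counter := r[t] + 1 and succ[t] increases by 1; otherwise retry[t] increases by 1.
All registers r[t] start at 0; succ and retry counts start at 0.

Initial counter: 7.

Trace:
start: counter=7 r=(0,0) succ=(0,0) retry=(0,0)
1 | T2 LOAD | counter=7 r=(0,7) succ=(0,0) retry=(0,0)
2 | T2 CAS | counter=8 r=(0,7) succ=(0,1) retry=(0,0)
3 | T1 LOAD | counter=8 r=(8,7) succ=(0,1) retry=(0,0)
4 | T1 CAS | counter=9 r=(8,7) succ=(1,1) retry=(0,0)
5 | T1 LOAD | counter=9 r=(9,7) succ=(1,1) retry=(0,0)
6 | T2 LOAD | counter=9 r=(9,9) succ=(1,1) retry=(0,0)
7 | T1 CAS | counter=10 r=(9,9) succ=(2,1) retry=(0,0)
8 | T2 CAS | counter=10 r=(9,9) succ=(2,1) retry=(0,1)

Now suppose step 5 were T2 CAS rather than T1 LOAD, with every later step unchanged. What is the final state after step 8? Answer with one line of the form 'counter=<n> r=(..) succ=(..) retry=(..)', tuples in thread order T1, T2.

(re-executing from step 5 with the substitution; state before step 5: counter=9 r=(8,7) succ=(1,1) retry=(0,0))
5 | T2 CAS | counter=9 r=(8,7) succ=(1,1) retry=(0,1)
6 | T2 LOAD | counter=9 r=(8,9) succ=(1,1) retry=(0,1)
7 | T1 CAS | counter=9 r=(8,9) succ=(1,1) retry=(1,1)
8 | T2 CAS | counter=10 r=(8,9) succ=(1,2) retry=(1,1)

counter=10 r=(8,9) succ=(1,2) retry=(1,1)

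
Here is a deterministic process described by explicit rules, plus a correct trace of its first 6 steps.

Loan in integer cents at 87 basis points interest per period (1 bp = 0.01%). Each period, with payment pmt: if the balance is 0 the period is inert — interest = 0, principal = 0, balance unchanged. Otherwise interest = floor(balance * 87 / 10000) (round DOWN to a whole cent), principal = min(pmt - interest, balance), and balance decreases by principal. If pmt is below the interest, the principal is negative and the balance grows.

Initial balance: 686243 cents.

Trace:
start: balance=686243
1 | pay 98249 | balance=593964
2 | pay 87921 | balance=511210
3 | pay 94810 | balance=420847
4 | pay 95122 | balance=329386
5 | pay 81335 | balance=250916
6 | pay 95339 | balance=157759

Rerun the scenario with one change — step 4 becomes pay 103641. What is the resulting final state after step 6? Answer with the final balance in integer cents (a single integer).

149092

(re-executing from step 4 with the substitution; state before step 4: balance=420847)
4 | pay 103641 | balance=320867
5 | pay 81335 | balance=242323
6 | pay 95339 | balance=149092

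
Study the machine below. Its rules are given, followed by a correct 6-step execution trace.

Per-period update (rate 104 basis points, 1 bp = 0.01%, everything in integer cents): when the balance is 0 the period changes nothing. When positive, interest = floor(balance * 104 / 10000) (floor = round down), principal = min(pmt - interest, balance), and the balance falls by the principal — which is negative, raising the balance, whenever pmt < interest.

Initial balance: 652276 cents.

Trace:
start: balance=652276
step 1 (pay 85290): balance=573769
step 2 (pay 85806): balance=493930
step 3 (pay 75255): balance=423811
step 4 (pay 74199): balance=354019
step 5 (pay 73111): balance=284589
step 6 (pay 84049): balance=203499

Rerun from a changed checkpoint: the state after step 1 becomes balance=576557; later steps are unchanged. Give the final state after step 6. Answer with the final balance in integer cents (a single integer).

state after step 1 := balance=576557
step 2 (pay 85806): balance=496747
step 3 (pay 75255): balance=426658
step 4 (pay 74199): balance=356896
step 5 (pay 73111): balance=287496
step 6 (pay 84049): balance=206436

206436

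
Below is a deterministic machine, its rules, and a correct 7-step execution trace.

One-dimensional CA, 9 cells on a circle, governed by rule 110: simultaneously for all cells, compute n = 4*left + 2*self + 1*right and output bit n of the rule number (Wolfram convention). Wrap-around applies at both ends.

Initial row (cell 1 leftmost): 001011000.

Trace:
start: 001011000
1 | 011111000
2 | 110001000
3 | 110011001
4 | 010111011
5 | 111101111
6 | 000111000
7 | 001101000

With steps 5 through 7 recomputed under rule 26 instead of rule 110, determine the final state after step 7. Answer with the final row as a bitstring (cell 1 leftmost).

110000000

(re-executing steps 5..7 under rule 26; state before step 5: 010111011)
5 | 000100010
6 | 001010101
7 | 110000000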